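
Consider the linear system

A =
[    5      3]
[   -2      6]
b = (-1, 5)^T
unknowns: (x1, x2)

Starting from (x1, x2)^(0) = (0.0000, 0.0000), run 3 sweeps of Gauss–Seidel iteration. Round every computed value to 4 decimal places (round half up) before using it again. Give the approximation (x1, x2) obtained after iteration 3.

(-0.5680, 0.6440)

Iteration 1:
  x1 = (-1 - (3)·0.0000) / (5) = -0.2000
  x2 = (5 - (-2)·-0.2000) / (6) = 0.7667
Iteration 2:
  x1 = (-1 - (3)·0.7667) / (5) = -0.6600
  x2 = (5 - (-2)·-0.6600) / (6) = 0.6133
Iteration 3:
  x1 = (-1 - (3)·0.6133) / (5) = -0.5680
  x2 = (5 - (-2)·-0.5680) / (6) = 0.6440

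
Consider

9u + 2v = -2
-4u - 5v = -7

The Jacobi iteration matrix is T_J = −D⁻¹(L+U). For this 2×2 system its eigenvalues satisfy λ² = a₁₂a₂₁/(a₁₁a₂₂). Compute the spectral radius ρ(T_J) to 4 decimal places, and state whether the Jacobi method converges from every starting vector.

a₁₂a₂₁/(a₁₁a₂₂) = (2)·(-4) / ((9)·(-5)) = 0.177778
ρ = √|0.177778| = √0.177778 = 0.4216
ρ < 1, so Jacobi converges

0.4216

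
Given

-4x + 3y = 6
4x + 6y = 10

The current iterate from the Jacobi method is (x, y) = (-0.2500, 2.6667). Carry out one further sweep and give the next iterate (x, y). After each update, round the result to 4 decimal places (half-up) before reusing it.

One sweep:
  x = (6 - (3)·2.6667) / (-4) = 0.5000
  y = (10 - (4)·-0.2500) / (6) = 1.8333

(0.5000, 1.8333)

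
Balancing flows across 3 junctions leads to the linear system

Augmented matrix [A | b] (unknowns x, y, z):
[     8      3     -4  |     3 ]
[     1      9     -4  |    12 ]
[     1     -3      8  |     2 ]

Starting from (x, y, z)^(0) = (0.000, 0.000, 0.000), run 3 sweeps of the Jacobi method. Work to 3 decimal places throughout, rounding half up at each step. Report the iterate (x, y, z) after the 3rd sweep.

Iteration 1:
  x = (3 - (3)·0.000 - (-4)·0.000) / (8) = 0.375
  y = (12 - (1)·0.000 - (-4)·0.000) / (9) = 1.333
  z = (2 - (1)·0.000 - (-3)·0.000) / (8) = 0.250
Iteration 2:
  x = (3 - (3)·1.333 - (-4)·0.250) / (8) = 0.000
  y = (12 - (1)·0.375 - (-4)·0.250) / (9) = 1.403
  z = (2 - (1)·0.375 - (-3)·1.333) / (8) = 0.703
Iteration 3:
  x = (3 - (3)·1.403 - (-4)·0.703) / (8) = 0.200
  y = (12 - (1)·0.000 - (-4)·0.703) / (9) = 1.646
  z = (2 - (1)·0.000 - (-3)·1.403) / (8) = 0.776

(0.200, 1.646, 0.776)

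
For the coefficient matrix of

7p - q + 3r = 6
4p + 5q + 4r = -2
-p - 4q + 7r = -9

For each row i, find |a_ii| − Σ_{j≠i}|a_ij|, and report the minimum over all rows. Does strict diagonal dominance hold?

-3

row 1: |7| − (1+3) = 3
row 2: |5| − (4+4) = -3
row 3: |7| − (1+4) = 2
minimum over rows = -3 → not strictly diagonally dominant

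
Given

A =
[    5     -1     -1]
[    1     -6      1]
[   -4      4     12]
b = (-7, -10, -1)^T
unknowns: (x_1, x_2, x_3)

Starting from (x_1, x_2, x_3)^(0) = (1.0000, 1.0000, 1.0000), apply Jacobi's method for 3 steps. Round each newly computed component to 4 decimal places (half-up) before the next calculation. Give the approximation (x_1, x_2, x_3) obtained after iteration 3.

(-1.3194, 1.3167, -0.9176)

Iteration 1:
  x_1 = (-7 - (-1)·1.0000 - (-1)·1.0000) / (5) = -1.0000
  x_2 = (-10 - (1)·1.0000 - (1)·1.0000) / (-6) = 2.0000
  x_3 = (-1 - (-4)·1.0000 - (4)·1.0000) / (12) = -0.0833
Iteration 2:
  x_1 = (-7 - (-1)·2.0000 - (-1)·-0.0833) / (5) = -1.0167
  x_2 = (-10 - (1)·-1.0000 - (1)·-0.0833) / (-6) = 1.4861
  x_3 = (-1 - (-4)·-1.0000 - (4)·2.0000) / (12) = -1.0833
Iteration 3:
  x_1 = (-7 - (-1)·1.4861 - (-1)·-1.0833) / (5) = -1.3194
  x_2 = (-10 - (1)·-1.0167 - (1)·-1.0833) / (-6) = 1.3167
  x_3 = (-1 - (-4)·-1.0167 - (4)·1.4861) / (12) = -0.9176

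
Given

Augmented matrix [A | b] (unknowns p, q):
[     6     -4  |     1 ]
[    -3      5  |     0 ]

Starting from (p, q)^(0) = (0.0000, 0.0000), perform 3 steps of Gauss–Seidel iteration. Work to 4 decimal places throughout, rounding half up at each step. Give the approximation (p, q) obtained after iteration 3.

(0.2600, 0.1560)

Iteration 1:
  p = (1 - (-4)·0.0000) / (6) = 0.1667
  q = (0 - (-3)·0.1667) / (5) = 0.1000
Iteration 2:
  p = (1 - (-4)·0.1000) / (6) = 0.2333
  q = (0 - (-3)·0.2333) / (5) = 0.1400
Iteration 3:
  p = (1 - (-4)·0.1400) / (6) = 0.2600
  q = (0 - (-3)·0.2600) / (5) = 0.1560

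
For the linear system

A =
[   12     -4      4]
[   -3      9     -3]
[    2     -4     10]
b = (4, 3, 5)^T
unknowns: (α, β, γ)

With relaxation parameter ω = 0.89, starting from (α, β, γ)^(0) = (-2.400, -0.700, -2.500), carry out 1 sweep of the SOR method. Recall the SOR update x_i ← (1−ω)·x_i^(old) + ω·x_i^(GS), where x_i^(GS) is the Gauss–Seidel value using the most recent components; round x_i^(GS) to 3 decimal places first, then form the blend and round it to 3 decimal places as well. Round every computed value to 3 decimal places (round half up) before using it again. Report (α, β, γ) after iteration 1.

Iteration 1:
  α: GS value = (4 - (-4)·-0.700 - (4)·-2.500) / (12) = 0.933;  α ← (1−ω)·-2.400 + ω·0.933 = 0.566
  β: GS value = (3 - (-3)·0.566 - (-3)·-2.500) / (9) = -0.311;  β ← (1−ω)·-0.700 + ω·-0.311 = -0.354
  γ: GS value = (5 - (2)·0.566 - (-4)·-0.354) / (10) = 0.245;  γ ← (1−ω)·-2.500 + ω·0.245 = -0.057

(0.566, -0.354, -0.057)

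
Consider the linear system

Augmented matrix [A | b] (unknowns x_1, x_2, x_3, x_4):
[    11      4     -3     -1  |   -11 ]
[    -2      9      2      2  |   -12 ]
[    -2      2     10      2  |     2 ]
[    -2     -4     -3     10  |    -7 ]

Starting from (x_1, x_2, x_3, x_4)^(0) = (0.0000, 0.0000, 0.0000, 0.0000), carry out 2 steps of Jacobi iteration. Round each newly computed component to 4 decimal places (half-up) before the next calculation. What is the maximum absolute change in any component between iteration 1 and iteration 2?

0.6733

Iteration 1:
  x_1 = (-11 - (4)·0.0000 - (-3)·0.0000 - (-1)·0.0000) / (11) = -1.0000
  x_2 = (-12 - (-2)·0.0000 - (2)·0.0000 - (2)·0.0000) / (9) = -1.3333
  x_3 = (2 - (-2)·0.0000 - (2)·0.0000 - (2)·0.0000) / (10) = 0.2000
  x_4 = (-7 - (-2)·0.0000 - (-4)·0.0000 - (-3)·0.0000) / (10) = -0.7000
Iteration 2:
  x_1 = (-11 - (4)·-1.3333 - (-3)·0.2000 - (-1)·-0.7000) / (11) = -0.5243
  x_2 = (-12 - (-2)·-1.0000 - (2)·0.2000 - (2)·-0.7000) / (9) = -1.4444
  x_3 = (2 - (-2)·-1.0000 - (2)·-1.3333 - (2)·-0.7000) / (10) = 0.4067
  x_4 = (-7 - (-2)·-1.0000 - (-4)·-1.3333 - (-3)·0.2000) / (10) = -1.3733
Change: (0.4757, -0.1111, 0.2067, -0.6733) → max |·| = 0.6733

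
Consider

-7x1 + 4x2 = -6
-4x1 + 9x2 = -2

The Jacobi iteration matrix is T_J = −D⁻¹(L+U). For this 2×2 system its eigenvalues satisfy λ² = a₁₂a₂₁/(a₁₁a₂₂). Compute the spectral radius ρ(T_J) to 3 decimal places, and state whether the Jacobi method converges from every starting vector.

a₁₂a₂₁/(a₁₁a₂₂) = (4)·(-4) / ((-7)·(9)) = 0.253968
ρ = √|0.253968| = √0.253968 = 0.504
ρ < 1, so Jacobi converges

0.504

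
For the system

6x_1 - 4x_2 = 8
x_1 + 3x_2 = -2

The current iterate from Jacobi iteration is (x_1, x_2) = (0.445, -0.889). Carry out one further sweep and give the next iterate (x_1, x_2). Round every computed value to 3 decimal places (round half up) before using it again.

(0.741, -0.815)

One sweep:
  x_1 = (8 - (-4)·-0.889) / (6) = 0.741
  x_2 = (-2 - (1)·0.445) / (3) = -0.815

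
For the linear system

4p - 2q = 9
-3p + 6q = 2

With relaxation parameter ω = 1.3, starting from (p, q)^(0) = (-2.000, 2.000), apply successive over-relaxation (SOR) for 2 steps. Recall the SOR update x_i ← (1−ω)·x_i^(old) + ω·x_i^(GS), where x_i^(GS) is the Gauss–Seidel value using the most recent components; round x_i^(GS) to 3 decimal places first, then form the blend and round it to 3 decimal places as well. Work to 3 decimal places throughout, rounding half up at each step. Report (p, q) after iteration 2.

Iteration 1:
  p: GS value = (9 - (-2)·2.000) / (4) = 3.250;  p ← (1−ω)·-2.000 + ω·3.250 = 4.825
  q: GS value = (2 - (-3)·4.825) / (6) = 2.746;  q ← (1−ω)·2.000 + ω·2.746 = 2.970
Iteration 2:
  p: GS value = (9 - (-2)·2.970) / (4) = 3.735;  p ← (1−ω)·4.825 + ω·3.735 = 3.408
  q: GS value = (2 - (-3)·3.408) / (6) = 2.037;  q ← (1−ω)·2.970 + ω·2.037 = 1.757

(3.408, 1.757)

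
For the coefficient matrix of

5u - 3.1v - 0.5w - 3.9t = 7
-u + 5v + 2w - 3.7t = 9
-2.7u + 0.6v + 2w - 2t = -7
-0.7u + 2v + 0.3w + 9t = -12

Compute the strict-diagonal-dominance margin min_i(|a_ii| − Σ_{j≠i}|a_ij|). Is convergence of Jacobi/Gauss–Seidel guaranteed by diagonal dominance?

-3.3

row 1: |5| − (3.1+0.5+3.9) = -2.5
row 2: |5| − (1+2+3.7) = -1.7
row 3: |2| − (2.7+0.6+2) = -3.3
row 4: |9| − (0.7+2+0.3) = 6
minimum over rows = -3.3 → not strictly diagonally dominant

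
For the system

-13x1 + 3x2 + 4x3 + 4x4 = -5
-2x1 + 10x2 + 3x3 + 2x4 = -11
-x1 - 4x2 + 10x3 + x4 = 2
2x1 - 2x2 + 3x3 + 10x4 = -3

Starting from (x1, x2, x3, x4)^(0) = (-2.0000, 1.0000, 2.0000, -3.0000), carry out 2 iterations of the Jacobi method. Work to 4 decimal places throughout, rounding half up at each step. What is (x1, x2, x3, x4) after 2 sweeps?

(0.1615, -1.1885, -0.3392, -0.8715)

Iteration 1:
  x1 = (-5 - (3)·1.0000 - (4)·2.0000 - (4)·-3.0000) / (-13) = 0.3077
  x2 = (-11 - (-2)·-2.0000 - (3)·2.0000 - (2)·-3.0000) / (10) = -1.5000
  x3 = (2 - (-1)·-2.0000 - (-4)·1.0000 - (1)·-3.0000) / (10) = 0.7000
  x4 = (-3 - (2)·-2.0000 - (-2)·1.0000 - (3)·2.0000) / (10) = -0.3000
Iteration 2:
  x1 = (-5 - (3)·-1.5000 - (4)·0.7000 - (4)·-0.3000) / (-13) = 0.1615
  x2 = (-11 - (-2)·0.3077 - (3)·0.7000 - (2)·-0.3000) / (10) = -1.1885
  x3 = (2 - (-1)·0.3077 - (-4)·-1.5000 - (1)·-0.3000) / (10) = -0.3392
  x4 = (-3 - (2)·0.3077 - (-2)·-1.5000 - (3)·0.7000) / (10) = -0.8715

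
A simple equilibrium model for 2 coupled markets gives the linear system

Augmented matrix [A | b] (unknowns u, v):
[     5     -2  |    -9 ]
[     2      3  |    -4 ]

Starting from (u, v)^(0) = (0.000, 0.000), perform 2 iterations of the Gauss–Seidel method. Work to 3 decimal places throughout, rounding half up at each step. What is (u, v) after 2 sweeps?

(-1.853, -0.098)

Iteration 1:
  u = (-9 - (-2)·0.000) / (5) = -1.800
  v = (-4 - (2)·-1.800) / (3) = -0.133
Iteration 2:
  u = (-9 - (-2)·-0.133) / (5) = -1.853
  v = (-4 - (2)·-1.853) / (3) = -0.098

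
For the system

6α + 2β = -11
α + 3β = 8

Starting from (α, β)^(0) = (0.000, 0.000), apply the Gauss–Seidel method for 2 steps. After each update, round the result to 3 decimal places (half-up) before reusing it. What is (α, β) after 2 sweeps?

(-2.926, 3.642)

Iteration 1:
  α = (-11 - (2)·0.000) / (6) = -1.833
  β = (8 - (1)·-1.833) / (3) = 3.278
Iteration 2:
  α = (-11 - (2)·3.278) / (6) = -2.926
  β = (8 - (1)·-2.926) / (3) = 3.642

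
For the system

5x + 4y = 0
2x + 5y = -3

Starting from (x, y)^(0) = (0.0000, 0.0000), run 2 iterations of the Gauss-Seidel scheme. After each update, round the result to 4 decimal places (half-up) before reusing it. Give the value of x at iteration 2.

Iteration 1:
  x = (0 - (4)·0.0000) / (5) = 0.0000
  y = (-3 - (2)·0.0000) / (5) = -0.6000
Iteration 2:
  x = (0 - (4)·-0.6000) / (5) = 0.4800
  y = (-3 - (2)·0.4800) / (5) = -0.7920

0.4800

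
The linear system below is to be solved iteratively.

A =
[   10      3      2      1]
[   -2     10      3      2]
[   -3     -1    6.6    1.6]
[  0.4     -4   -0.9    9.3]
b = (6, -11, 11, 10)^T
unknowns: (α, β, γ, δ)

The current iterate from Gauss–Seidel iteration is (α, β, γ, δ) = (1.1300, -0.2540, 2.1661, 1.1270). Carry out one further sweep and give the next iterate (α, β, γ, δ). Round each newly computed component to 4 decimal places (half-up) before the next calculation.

(0.1303, -1.9492, 1.1573, 0.3433)

One sweep:
  α = (6 - (3)·-0.2540 - (2)·2.1661 - (1)·1.1270) / (10) = 0.1303
  β = (-11 - (-2)·0.1303 - (3)·2.1661 - (2)·1.1270) / (10) = -1.9492
  γ = (11 - (-3)·0.1303 - (-1)·-1.9492 - (1.6)·1.1270) / (6.6) = 1.1573
  δ = (10 - (0.4)·0.1303 - (-4)·-1.9492 - (-0.9)·1.1573) / (9.3) = 0.3433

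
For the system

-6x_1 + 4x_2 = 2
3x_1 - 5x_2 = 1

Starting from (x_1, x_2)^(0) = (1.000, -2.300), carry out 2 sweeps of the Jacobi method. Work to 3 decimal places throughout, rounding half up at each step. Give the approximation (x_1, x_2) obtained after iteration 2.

Iteration 1:
  x_1 = (2 - (4)·-2.300) / (-6) = -1.867
  x_2 = (1 - (3)·1.000) / (-5) = 0.400
Iteration 2:
  x_1 = (2 - (4)·0.400) / (-6) = -0.067
  x_2 = (1 - (3)·-1.867) / (-5) = -1.320

(-0.067, -1.320)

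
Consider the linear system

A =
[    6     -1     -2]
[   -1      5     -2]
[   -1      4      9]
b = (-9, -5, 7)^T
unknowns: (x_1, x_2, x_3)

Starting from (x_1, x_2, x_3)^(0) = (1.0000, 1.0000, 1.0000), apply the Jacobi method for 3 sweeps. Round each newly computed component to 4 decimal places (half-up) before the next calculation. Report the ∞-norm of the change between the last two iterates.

Iteration 1:
  x_1 = (-9 - (-1)·1.0000 - (-2)·1.0000) / (6) = -1.0000
  x_2 = (-5 - (-1)·1.0000 - (-2)·1.0000) / (5) = -0.4000
  x_3 = (7 - (-1)·1.0000 - (4)·1.0000) / (9) = 0.4444
Iteration 2:
  x_1 = (-9 - (-1)·-0.4000 - (-2)·0.4444) / (6) = -1.4185
  x_2 = (-5 - (-1)·-1.0000 - (-2)·0.4444) / (5) = -1.0222
  x_3 = (7 - (-1)·-1.0000 - (4)·-0.4000) / (9) = 0.8444
Iteration 3:
  x_1 = (-9 - (-1)·-1.0222 - (-2)·0.8444) / (6) = -1.3889
  x_2 = (-5 - (-1)·-1.4185 - (-2)·0.8444) / (5) = -0.9459
  x_3 = (7 - (-1)·-1.4185 - (4)·-1.0222) / (9) = 1.0745
Change: (0.0296, 0.0763, 0.2301) → max |·| = 0.2301

0.2301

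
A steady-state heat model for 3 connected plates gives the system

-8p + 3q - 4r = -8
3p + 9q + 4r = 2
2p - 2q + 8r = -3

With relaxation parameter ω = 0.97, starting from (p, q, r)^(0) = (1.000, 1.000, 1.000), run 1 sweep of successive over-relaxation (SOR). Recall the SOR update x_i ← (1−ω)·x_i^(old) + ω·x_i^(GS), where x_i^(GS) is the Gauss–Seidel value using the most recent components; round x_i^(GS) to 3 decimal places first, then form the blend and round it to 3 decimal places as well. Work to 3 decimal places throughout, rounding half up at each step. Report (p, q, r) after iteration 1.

Iteration 1:
  p: GS value = (-8 - (3)·1.000 - (-4)·1.000) / (-8) = 0.875;  p ← (1−ω)·1.000 + ω·0.875 = 0.879
  q: GS value = (2 - (3)·0.879 - (4)·1.000) / (9) = -0.515;  q ← (1−ω)·1.000 + ω·-0.515 = -0.470
  r: GS value = (-3 - (2)·0.879 - (-2)·-0.470) / (8) = -0.712;  r ← (1−ω)·1.000 + ω·-0.712 = -0.661

(0.879, -0.470, -0.661)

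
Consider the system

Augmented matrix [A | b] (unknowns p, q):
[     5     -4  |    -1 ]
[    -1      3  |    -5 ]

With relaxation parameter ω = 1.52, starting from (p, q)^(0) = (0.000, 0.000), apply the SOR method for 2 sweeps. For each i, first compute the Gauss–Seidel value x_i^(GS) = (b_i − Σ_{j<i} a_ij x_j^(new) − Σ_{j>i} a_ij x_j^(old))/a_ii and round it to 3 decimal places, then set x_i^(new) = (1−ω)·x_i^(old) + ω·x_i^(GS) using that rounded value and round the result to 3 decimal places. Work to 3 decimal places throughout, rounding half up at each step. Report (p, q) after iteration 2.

(-3.414, -2.866)

Iteration 1:
  p: GS value = (-1 - (-4)·0.000) / (5) = -0.200;  p ← (1−ω)·0.000 + ω·-0.200 = -0.304
  q: GS value = (-5 - (-1)·-0.304) / (3) = -1.768;  q ← (1−ω)·0.000 + ω·-1.768 = -2.687
Iteration 2:
  p: GS value = (-1 - (-4)·-2.687) / (5) = -2.350;  p ← (1−ω)·-0.304 + ω·-2.350 = -3.414
  q: GS value = (-5 - (-1)·-3.414) / (3) = -2.805;  q ← (1−ω)·-2.687 + ω·-2.805 = -2.866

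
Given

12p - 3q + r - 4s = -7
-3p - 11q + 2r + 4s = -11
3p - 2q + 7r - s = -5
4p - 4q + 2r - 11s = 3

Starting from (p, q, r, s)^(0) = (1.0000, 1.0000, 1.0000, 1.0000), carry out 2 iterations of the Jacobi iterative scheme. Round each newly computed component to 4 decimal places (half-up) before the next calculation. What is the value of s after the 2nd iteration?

-0.8957

Iteration 1:
  p = (-7 - (-3)·1.0000 - (1)·1.0000 - (-4)·1.0000) / (12) = -0.0833
  q = (-11 - (-3)·1.0000 - (2)·1.0000 - (4)·1.0000) / (-11) = 1.2727
  r = (-5 - (3)·1.0000 - (-2)·1.0000 - (-1)·1.0000) / (7) = -0.7143
  s = (3 - (4)·1.0000 - (-4)·1.0000 - (2)·1.0000) / (-11) = -0.0909
Iteration 2:
  p = (-7 - (-3)·1.2727 - (1)·-0.7143 - (-4)·-0.0909) / (12) = -0.2359
  q = (-11 - (-3)·-0.0833 - (2)·-0.7143 - (4)·-0.0909) / (-11) = 0.8598
  r = (-5 - (3)·-0.0833 - (-2)·1.2727 - (-1)·-0.0909) / (7) = -0.3279
  s = (3 - (4)·-0.0833 - (-4)·1.2727 - (2)·-0.7143) / (-11) = -0.8957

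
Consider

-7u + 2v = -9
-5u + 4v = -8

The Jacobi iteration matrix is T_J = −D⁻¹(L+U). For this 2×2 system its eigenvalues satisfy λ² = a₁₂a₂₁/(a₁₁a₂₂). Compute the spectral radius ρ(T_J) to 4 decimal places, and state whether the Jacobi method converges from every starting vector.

a₁₂a₂₁/(a₁₁a₂₂) = (2)·(-5) / ((-7)·(4)) = 0.357143
ρ = √|0.357143| = √0.357143 = 0.5976
ρ < 1, so Jacobi converges

0.5976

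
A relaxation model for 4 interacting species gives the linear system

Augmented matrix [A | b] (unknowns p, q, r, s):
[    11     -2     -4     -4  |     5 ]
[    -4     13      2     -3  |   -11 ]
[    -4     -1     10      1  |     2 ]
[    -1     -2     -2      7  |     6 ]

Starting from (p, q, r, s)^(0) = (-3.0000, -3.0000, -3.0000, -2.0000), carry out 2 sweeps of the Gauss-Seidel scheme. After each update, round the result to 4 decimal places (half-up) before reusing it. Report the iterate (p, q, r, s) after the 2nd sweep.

(0.0204, -0.7550, 0.1297, 0.6814)

Iteration 1:
  p = (5 - (-2)·-3.0000 - (-4)·-3.0000 - (-4)·-2.0000) / (11) = -1.9091
  q = (-11 - (-4)·-1.9091 - (2)·-3.0000 - (-3)·-2.0000) / (13) = -1.4336
  r = (2 - (-4)·-1.9091 - (-1)·-1.4336 - (1)·-2.0000) / (10) = -0.5070
  s = (6 - (-1)·-1.9091 - (-2)·-1.4336 - (-2)·-0.5070) / (7) = 0.0300
Iteration 2:
  p = (5 - (-2)·-1.4336 - (-4)·-0.5070 - (-4)·0.0300) / (11) = 0.0204
  q = (-11 - (-4)·0.0204 - (2)·-0.5070 - (-3)·0.0300) / (13) = -0.7550
  r = (2 - (-4)·0.0204 - (-1)·-0.7550 - (1)·0.0300) / (10) = 0.1297
  s = (6 - (-1)·0.0204 - (-2)·-0.7550 - (-2)·0.1297) / (7) = 0.6814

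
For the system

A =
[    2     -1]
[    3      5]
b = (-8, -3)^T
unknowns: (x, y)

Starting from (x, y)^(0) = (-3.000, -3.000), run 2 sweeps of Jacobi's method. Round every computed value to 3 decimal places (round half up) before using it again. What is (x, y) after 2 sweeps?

Iteration 1:
  x = (-8 - (-1)·-3.000) / (2) = -5.500
  y = (-3 - (3)·-3.000) / (5) = 1.200
Iteration 2:
  x = (-8 - (-1)·1.200) / (2) = -3.400
  y = (-3 - (3)·-5.500) / (5) = 2.700

(-3.400, 2.700)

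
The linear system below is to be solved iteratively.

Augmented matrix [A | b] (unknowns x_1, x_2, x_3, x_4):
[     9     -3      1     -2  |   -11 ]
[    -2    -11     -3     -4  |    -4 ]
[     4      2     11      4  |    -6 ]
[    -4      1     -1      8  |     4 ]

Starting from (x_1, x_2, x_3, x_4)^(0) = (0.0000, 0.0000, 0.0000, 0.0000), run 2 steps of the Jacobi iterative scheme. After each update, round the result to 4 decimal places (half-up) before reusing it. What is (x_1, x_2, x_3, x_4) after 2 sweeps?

(-0.9293, 0.5528, -0.3489, -0.2247)

Iteration 1:
  x_1 = (-11 - (-3)·0.0000 - (1)·0.0000 - (-2)·0.0000) / (9) = -1.2222
  x_2 = (-4 - (-2)·0.0000 - (-3)·0.0000 - (-4)·0.0000) / (-11) = 0.3636
  x_3 = (-6 - (4)·0.0000 - (2)·0.0000 - (4)·0.0000) / (11) = -0.5455
  x_4 = (4 - (-4)·0.0000 - (1)·0.0000 - (-1)·0.0000) / (8) = 0.5000
Iteration 2:
  x_1 = (-11 - (-3)·0.3636 - (1)·-0.5455 - (-2)·0.5000) / (9) = -0.9293
  x_2 = (-4 - (-2)·-1.2222 - (-3)·-0.5455 - (-4)·0.5000) / (-11) = 0.5528
  x_3 = (-6 - (4)·-1.2222 - (2)·0.3636 - (4)·0.5000) / (11) = -0.3489
  x_4 = (4 - (-4)·-1.2222 - (1)·0.3636 - (-1)·-0.5455) / (8) = -0.2247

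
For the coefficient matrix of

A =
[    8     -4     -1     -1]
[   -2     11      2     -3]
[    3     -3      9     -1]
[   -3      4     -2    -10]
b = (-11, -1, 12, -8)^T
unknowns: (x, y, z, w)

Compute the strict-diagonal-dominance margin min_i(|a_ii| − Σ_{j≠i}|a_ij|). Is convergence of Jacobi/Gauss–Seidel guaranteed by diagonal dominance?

row 1: |8| − (4+1+1) = 2
row 2: |11| − (2+2+3) = 4
row 3: |9| − (3+3+1) = 2
row 4: |-10| − (3+4+2) = 1
minimum over rows = 1 → strictly diagonally dominant (convergence guaranteed)

1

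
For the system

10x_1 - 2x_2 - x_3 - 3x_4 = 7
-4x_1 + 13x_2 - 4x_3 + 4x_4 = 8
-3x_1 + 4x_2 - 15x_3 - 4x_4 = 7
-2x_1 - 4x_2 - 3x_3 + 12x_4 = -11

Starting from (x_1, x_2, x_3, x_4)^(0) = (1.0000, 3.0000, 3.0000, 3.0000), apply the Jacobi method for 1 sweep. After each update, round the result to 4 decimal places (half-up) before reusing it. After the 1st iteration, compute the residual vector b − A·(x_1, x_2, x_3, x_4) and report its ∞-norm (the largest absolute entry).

16.3077

Iteration 1:
  x_1 = (7 - (-2)·3.0000 - (-1)·3.0000 - (-3)·3.0000) / (10) = 2.5000
  x_2 = (8 - (-4)·1.0000 - (-4)·3.0000 - (4)·3.0000) / (13) = 0.9231
  x_3 = (7 - (-3)·1.0000 - (4)·3.0000 - (-4)·3.0000) / (-15) = -0.6667
  x_4 = (-11 - (-2)·1.0000 - (-4)·3.0000 - (-3)·3.0000) / (12) = 1.0000
Residual b − A·x = (-13.8205, -0.6671, 4.8071, -16.3077); ∞-norm = 16.3077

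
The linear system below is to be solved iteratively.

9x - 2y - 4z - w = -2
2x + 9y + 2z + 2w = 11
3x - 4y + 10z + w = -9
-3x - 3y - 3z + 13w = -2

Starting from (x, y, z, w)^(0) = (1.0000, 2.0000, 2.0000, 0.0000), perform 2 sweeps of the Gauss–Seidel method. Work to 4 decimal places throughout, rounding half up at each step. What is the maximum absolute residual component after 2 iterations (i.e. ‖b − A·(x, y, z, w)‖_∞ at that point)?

Iteration 1:
  x = (-2 - (-2)·2.0000 - (-4)·2.0000 - (-1)·0.0000) / (9) = 1.1111
  y = (11 - (2)·1.1111 - (2)·2.0000 - (2)·0.0000) / (9) = 0.5309
  z = (-9 - (3)·1.1111 - (-4)·0.5309 - (1)·0.0000) / (10) = -1.0210
  w = (-2 - (-3)·1.1111 - (-3)·0.5309 - (-3)·-1.0210) / (13) = -0.0105
Iteration 2:
  x = (-2 - (-2)·0.5309 - (-4)·-1.0210 - (-1)·-0.0105) / (9) = -0.5592
  y = (11 - (2)·-0.5592 - (2)·-1.0210 - (2)·-0.0105) / (9) = 1.5757
  z = (-9 - (3)·-0.5592 - (-4)·1.5757 - (1)·-0.0105) / (10) = -0.1009
  w = (-2 - (-3)·-0.5592 - (-3)·1.5757 - (-3)·-0.1009) / (13) = 0.0574
Residual b − A·x = (5.8380, -1.9759, -0.0680, 0.0006); ∞-norm = 5.8380

5.8380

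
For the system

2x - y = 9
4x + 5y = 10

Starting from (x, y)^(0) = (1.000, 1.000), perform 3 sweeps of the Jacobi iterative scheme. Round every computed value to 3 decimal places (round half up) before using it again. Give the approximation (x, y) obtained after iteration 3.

(3.500, -2.080)

Iteration 1:
  x = (9 - (-1)·1.000) / (2) = 5.000
  y = (10 - (4)·1.000) / (5) = 1.200
Iteration 2:
  x = (9 - (-1)·1.200) / (2) = 5.100
  y = (10 - (4)·5.000) / (5) = -2.000
Iteration 3:
  x = (9 - (-1)·-2.000) / (2) = 3.500
  y = (10 - (4)·5.100) / (5) = -2.080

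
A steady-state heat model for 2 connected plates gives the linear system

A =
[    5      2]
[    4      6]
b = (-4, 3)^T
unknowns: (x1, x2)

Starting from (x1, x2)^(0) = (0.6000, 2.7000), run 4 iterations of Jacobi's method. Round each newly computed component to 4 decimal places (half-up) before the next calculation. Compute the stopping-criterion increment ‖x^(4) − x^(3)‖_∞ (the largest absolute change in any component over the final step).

Iteration 1:
  x1 = (-4 - (2)·2.7000) / (5) = -1.8800
  x2 = (3 - (4)·0.6000) / (6) = 0.1000
Iteration 2:
  x1 = (-4 - (2)·0.1000) / (5) = -0.8400
  x2 = (3 - (4)·-1.8800) / (6) = 1.7533
Iteration 3:
  x1 = (-4 - (2)·1.7533) / (5) = -1.5013
  x2 = (3 - (4)·-0.8400) / (6) = 1.0600
Iteration 4:
  x1 = (-4 - (2)·1.0600) / (5) = -1.2240
  x2 = (3 - (4)·-1.5013) / (6) = 1.5009
Change: (0.2773, 0.4409) → max |·| = 0.4409

0.4409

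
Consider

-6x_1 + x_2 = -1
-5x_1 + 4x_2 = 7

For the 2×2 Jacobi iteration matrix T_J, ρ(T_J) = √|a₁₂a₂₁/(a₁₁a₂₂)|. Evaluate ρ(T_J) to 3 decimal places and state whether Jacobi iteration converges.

0.456

a₁₂a₂₁/(a₁₁a₂₂) = (1)·(-5) / ((-6)·(4)) = 0.208333
ρ = √|0.208333| = √0.208333 = 0.456
ρ < 1, so Jacobi converges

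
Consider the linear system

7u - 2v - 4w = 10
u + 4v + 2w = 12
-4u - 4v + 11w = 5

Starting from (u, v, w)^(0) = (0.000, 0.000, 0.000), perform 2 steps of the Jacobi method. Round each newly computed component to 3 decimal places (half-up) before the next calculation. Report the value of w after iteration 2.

Iteration 1:
  u = (10 - (-2)·0.000 - (-4)·0.000) / (7) = 1.429
  v = (12 - (1)·0.000 - (2)·0.000) / (4) = 3.000
  w = (5 - (-4)·0.000 - (-4)·0.000) / (11) = 0.455
Iteration 2:
  u = (10 - (-2)·3.000 - (-4)·0.455) / (7) = 2.546
  v = (12 - (1)·1.429 - (2)·0.455) / (4) = 2.415
  w = (5 - (-4)·1.429 - (-4)·3.000) / (11) = 2.065

2.065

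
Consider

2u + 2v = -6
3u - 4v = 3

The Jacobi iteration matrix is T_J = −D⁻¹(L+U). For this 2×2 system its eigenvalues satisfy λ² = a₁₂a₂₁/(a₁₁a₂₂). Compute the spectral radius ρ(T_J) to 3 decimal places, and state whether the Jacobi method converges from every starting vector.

a₁₂a₂₁/(a₁₁a₂₂) = (2)·(3) / ((2)·(-4)) = -0.750000
ρ = √|-0.750000| = √0.750000 = 0.866
ρ < 1, so Jacobi converges

0.866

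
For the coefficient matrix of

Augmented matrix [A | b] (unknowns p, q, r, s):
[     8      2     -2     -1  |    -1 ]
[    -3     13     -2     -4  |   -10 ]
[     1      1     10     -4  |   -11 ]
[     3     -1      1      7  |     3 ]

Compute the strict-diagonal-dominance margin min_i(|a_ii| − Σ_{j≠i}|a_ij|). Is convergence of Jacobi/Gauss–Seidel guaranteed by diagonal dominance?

2

row 1: |8| − (2+2+1) = 3
row 2: |13| − (3+2+4) = 4
row 3: |10| − (1+1+4) = 4
row 4: |7| − (3+1+1) = 2
minimum over rows = 2 → strictly diagonally dominant (convergence guaranteed)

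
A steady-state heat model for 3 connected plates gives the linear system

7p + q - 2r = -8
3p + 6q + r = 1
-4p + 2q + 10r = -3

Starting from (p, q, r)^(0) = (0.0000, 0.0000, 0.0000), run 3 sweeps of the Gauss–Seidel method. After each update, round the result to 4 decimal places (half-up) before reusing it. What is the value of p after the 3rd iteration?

Iteration 1:
  p = (-8 - (1)·0.0000 - (-2)·0.0000) / (7) = -1.1429
  q = (1 - (3)·-1.1429 - (1)·0.0000) / (6) = 0.7381
  r = (-3 - (-4)·-1.1429 - (2)·0.7381) / (10) = -0.9048
Iteration 2:
  p = (-8 - (1)·0.7381 - (-2)·-0.9048) / (7) = -1.5068
  q = (1 - (3)·-1.5068 - (1)·-0.9048) / (6) = 1.0709
  r = (-3 - (-4)·-1.5068 - (2)·1.0709) / (10) = -1.1169
Iteration 3:
  p = (-8 - (1)·1.0709 - (-2)·-1.1169) / (7) = -1.6150
  q = (1 - (3)·-1.6150 - (1)·-1.1169) / (6) = 1.1603
  r = (-3 - (-4)·-1.6150 - (2)·1.1603) / (10) = -1.1781

-1.6150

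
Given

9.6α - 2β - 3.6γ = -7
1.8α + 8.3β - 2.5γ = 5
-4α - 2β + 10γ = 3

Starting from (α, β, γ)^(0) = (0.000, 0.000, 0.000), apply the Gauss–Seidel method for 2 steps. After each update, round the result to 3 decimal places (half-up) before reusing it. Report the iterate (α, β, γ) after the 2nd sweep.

Iteration 1:
  α = (-7 - (-2)·0.000 - (-3.6)·0.000) / (9.6) = -0.729
  β = (5 - (1.8)·-0.729 - (-2.5)·0.000) / (8.3) = 0.761
  γ = (3 - (-4)·-0.729 - (-2)·0.761) / (10) = 0.161
Iteration 2:
  α = (-7 - (-2)·0.761 - (-3.6)·0.161) / (9.6) = -0.510
  β = (5 - (1.8)·-0.510 - (-2.5)·0.161) / (8.3) = 0.762
  γ = (3 - (-4)·-0.510 - (-2)·0.762) / (10) = 0.248

(-0.510, 0.762, 0.248)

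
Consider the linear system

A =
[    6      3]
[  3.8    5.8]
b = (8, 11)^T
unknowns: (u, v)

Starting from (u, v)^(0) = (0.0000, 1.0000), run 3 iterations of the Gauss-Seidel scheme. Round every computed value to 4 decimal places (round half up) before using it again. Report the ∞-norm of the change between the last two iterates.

Iteration 1:
  u = (8 - (3)·1.0000) / (6) = 0.8333
  v = (11 - (3.8)·0.8333) / (5.8) = 1.3506
Iteration 2:
  u = (8 - (3)·1.3506) / (6) = 0.6580
  v = (11 - (3.8)·0.6580) / (5.8) = 1.4654
Iteration 3:
  u = (8 - (3)·1.4654) / (6) = 0.6006
  v = (11 - (3.8)·0.6006) / (5.8) = 1.5031
Change: (-0.0574, 0.0377) → max |·| = 0.0574

0.0574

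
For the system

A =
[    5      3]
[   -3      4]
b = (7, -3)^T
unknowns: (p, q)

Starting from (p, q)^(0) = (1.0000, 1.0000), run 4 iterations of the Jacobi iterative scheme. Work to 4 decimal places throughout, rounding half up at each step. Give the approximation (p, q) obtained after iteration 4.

Iteration 1:
  p = (7 - (3)·1.0000) / (5) = 0.8000
  q = (-3 - (-3)·1.0000) / (4) = 0.0000
Iteration 2:
  p = (7 - (3)·0.0000) / (5) = 1.4000
  q = (-3 - (-3)·0.8000) / (4) = -0.1500
Iteration 3:
  p = (7 - (3)·-0.1500) / (5) = 1.4900
  q = (-3 - (-3)·1.4000) / (4) = 0.3000
Iteration 4:
  p = (7 - (3)·0.3000) / (5) = 1.2200
  q = (-3 - (-3)·1.4900) / (4) = 0.3675

(1.2200, 0.3675)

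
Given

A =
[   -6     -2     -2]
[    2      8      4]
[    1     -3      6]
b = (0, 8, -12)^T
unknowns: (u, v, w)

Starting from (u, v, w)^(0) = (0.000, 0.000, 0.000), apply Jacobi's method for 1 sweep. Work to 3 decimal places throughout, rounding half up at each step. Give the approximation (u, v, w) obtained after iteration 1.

(0.000, 1.000, -2.000)

Iteration 1:
  u = (0 - (-2)·0.000 - (-2)·0.000) / (-6) = 0.000
  v = (8 - (2)·0.000 - (4)·0.000) / (8) = 1.000
  w = (-12 - (1)·0.000 - (-3)·0.000) / (6) = -2.000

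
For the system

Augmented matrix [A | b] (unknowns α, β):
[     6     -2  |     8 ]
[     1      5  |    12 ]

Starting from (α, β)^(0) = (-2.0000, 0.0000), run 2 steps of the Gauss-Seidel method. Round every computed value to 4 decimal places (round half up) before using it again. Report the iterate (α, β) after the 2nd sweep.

(2.0444, 1.9911)

Iteration 1:
  α = (8 - (-2)·0.0000) / (6) = 1.3333
  β = (12 - (1)·1.3333) / (5) = 2.1333
Iteration 2:
  α = (8 - (-2)·2.1333) / (6) = 2.0444
  β = (12 - (1)·2.0444) / (5) = 1.9911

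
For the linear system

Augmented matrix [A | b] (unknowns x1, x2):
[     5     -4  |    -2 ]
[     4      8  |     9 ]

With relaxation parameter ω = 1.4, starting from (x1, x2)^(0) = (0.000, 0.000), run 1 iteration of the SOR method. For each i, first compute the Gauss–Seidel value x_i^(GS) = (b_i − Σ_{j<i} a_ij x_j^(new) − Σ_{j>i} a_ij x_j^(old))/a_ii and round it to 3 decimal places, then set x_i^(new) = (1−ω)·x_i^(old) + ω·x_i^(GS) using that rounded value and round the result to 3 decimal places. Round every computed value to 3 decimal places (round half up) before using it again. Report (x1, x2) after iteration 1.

(-0.560, 1.967)

Iteration 1:
  x1: GS value = (-2 - (-4)·0.000) / (5) = -0.400;  x1 ← (1−ω)·0.000 + ω·-0.400 = -0.560
  x2: GS value = (9 - (4)·-0.560) / (8) = 1.405;  x2 ← (1−ω)·0.000 + ω·1.405 = 1.967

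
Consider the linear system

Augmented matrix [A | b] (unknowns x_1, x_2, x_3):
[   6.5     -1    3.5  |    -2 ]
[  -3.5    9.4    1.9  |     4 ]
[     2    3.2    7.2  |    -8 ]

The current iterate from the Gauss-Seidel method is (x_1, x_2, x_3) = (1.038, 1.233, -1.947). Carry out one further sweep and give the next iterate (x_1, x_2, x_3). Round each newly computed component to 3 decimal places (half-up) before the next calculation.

One sweep:
  x_1 = (-2 - (-1)·1.233 - (3.5)·-1.947) / (6.5) = 0.930
  x_2 = (4 - (-3.5)·0.930 - (1.9)·-1.947) / (9.4) = 1.165
  x_3 = (-8 - (2)·0.930 - (3.2)·1.165) / (7.2) = -1.887

(0.930, 1.165, -1.887)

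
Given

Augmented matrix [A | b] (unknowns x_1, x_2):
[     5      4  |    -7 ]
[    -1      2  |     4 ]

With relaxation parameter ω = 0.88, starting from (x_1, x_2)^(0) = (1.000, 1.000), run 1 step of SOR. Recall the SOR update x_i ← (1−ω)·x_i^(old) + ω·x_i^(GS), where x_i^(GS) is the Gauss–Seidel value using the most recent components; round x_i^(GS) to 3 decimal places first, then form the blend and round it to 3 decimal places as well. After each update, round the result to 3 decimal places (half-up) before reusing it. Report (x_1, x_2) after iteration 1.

(-1.816, 1.081)

Iteration 1:
  x_1: GS value = (-7 - (4)·1.000) / (5) = -2.200;  x_1 ← (1−ω)·1.000 + ω·-2.200 = -1.816
  x_2: GS value = (4 - (-1)·-1.816) / (2) = 1.092;  x_2 ← (1−ω)·1.000 + ω·1.092 = 1.081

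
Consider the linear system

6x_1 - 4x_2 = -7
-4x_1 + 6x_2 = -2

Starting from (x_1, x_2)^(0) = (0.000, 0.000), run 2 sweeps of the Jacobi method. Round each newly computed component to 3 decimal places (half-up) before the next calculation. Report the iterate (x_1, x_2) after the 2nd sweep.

(-1.389, -1.111)

Iteration 1:
  x_1 = (-7 - (-4)·0.000) / (6) = -1.167
  x_2 = (-2 - (-4)·0.000) / (6) = -0.333
Iteration 2:
  x_1 = (-7 - (-4)·-0.333) / (6) = -1.389
  x_2 = (-2 - (-4)·-1.167) / (6) = -1.111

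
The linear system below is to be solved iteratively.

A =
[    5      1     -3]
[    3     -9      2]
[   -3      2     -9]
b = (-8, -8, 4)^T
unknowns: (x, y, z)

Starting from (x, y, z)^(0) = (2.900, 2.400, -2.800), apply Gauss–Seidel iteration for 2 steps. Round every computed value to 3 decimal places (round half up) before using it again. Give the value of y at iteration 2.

Iteration 1:
  x = (-8 - (1)·2.400 - (-3)·-2.800) / (5) = -3.760
  y = (-8 - (3)·-3.760 - (2)·-2.800) / (-9) = -0.987
  z = (4 - (-3)·-3.760 - (2)·-0.987) / (-9) = 0.590
Iteration 2:
  x = (-8 - (1)·-0.987 - (-3)·0.590) / (5) = -1.049
  y = (-8 - (3)·-1.049 - (2)·0.590) / (-9) = 0.670
  z = (4 - (-3)·-1.049 - (2)·0.670) / (-9) = 0.054

0.670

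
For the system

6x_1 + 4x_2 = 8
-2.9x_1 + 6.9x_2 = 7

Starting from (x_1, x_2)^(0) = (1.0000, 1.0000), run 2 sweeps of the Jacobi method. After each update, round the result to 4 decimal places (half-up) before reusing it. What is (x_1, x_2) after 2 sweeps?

Iteration 1:
  x_1 = (8 - (4)·1.0000) / (6) = 0.6667
  x_2 = (7 - (-2.9)·1.0000) / (6.9) = 1.4348
Iteration 2:
  x_1 = (8 - (4)·1.4348) / (6) = 0.3768
  x_2 = (7 - (-2.9)·0.6667) / (6.9) = 1.2947

(0.3768, 1.2947)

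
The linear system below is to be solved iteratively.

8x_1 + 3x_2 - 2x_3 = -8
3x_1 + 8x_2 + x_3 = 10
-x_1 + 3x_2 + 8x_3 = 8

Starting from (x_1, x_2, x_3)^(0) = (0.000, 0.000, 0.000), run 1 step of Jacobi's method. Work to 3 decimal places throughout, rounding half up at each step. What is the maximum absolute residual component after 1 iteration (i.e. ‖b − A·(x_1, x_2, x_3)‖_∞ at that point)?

Iteration 1:
  x_1 = (-8 - (3)·0.000 - (-2)·0.000) / (8) = -1.000
  x_2 = (10 - (3)·0.000 - (1)·0.000) / (8) = 1.250
  x_3 = (8 - (-1)·0.000 - (3)·0.000) / (8) = 1.000
Residual b − A·x = (-1.750, 2.000, -4.750); ∞-norm = 4.750

4.750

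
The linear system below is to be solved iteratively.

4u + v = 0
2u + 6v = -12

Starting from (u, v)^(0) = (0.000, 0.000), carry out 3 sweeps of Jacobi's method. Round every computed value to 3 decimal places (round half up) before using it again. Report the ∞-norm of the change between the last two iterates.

Iteration 1:
  u = (0 - (1)·0.000) / (4) = 0.000
  v = (-12 - (2)·0.000) / (6) = -2.000
Iteration 2:
  u = (0 - (1)·-2.000) / (4) = 0.500
  v = (-12 - (2)·0.000) / (6) = -2.000
Iteration 3:
  u = (0 - (1)·-2.000) / (4) = 0.500
  v = (-12 - (2)·0.500) / (6) = -2.167
Change: (0.000, -0.167) → max |·| = 0.167

0.167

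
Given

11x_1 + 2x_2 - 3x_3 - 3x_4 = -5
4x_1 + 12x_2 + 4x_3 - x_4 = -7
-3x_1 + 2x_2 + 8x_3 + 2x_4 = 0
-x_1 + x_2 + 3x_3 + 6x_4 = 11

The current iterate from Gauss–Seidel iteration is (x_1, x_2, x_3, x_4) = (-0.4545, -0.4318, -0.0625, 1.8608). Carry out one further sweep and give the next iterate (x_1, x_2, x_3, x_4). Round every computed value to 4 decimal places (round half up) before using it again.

One sweep:
  x_1 = (-5 - (2)·-0.4318 - (-3)·-0.0625 - (-3)·1.8608) / (11) = 0.1144
  x_2 = (-7 - (4)·0.1144 - (4)·-0.0625 - (-1)·1.8608) / (12) = -0.4456
  x_3 = (0 - (-3)·0.1144 - (2)·-0.4456 - (2)·1.8608) / (8) = -0.3109
  x_4 = (11 - (-1)·0.1144 - (1)·-0.4456 - (3)·-0.3109) / (6) = 2.0821

(0.1144, -0.4456, -0.3109, 2.0821)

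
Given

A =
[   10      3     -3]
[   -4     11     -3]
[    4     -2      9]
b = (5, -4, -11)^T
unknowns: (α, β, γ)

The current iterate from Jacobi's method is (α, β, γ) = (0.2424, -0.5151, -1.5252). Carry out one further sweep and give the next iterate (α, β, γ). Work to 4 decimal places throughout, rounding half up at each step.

One sweep:
  α = (5 - (3)·-0.5151 - (-3)·-1.5252) / (10) = 0.1970
  β = (-4 - (-4)·0.2424 - (-3)·-1.5252) / (11) = -0.6915
  γ = (-11 - (4)·0.2424 - (-2)·-0.5151) / (9) = -1.4444

(0.1970, -0.6915, -1.4444)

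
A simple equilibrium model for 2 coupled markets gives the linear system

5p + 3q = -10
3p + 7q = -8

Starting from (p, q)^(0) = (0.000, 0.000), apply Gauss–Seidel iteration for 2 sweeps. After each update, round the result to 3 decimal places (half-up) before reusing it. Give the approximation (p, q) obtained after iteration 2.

(-1.828, -0.359)

Iteration 1:
  p = (-10 - (3)·0.000) / (5) = -2.000
  q = (-8 - (3)·-2.000) / (7) = -0.286
Iteration 2:
  p = (-10 - (3)·-0.286) / (5) = -1.828
  q = (-8 - (3)·-1.828) / (7) = -0.359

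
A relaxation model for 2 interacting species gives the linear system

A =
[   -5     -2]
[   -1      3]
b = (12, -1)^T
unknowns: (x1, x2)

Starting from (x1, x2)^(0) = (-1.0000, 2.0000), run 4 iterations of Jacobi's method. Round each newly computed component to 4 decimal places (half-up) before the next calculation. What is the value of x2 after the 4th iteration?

-0.9467

Iteration 1:
  x1 = (12 - (-2)·2.0000) / (-5) = -3.2000
  x2 = (-1 - (-1)·-1.0000) / (3) = -0.6667
Iteration 2:
  x1 = (12 - (-2)·-0.6667) / (-5) = -2.1333
  x2 = (-1 - (-1)·-3.2000) / (3) = -1.4000
Iteration 3:
  x1 = (12 - (-2)·-1.4000) / (-5) = -1.8400
  x2 = (-1 - (-1)·-2.1333) / (3) = -1.0444
Iteration 4:
  x1 = (12 - (-2)·-1.0444) / (-5) = -1.9822
  x2 = (-1 - (-1)·-1.8400) / (3) = -0.9467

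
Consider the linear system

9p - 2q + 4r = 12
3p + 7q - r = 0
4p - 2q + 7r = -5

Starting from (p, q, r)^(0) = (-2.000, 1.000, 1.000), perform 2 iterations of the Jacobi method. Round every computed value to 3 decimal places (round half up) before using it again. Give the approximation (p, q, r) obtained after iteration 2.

Iteration 1:
  p = (12 - (-2)·1.000 - (4)·1.000) / (9) = 1.111
  q = (0 - (3)·-2.000 - (-1)·1.000) / (7) = 1.000
  r = (-5 - (4)·-2.000 - (-2)·1.000) / (7) = 0.714
Iteration 2:
  p = (12 - (-2)·1.000 - (4)·0.714) / (9) = 1.238
  q = (0 - (3)·1.111 - (-1)·0.714) / (7) = -0.374
  r = (-5 - (4)·1.111 - (-2)·1.000) / (7) = -1.063

(1.238, -0.374, -1.063)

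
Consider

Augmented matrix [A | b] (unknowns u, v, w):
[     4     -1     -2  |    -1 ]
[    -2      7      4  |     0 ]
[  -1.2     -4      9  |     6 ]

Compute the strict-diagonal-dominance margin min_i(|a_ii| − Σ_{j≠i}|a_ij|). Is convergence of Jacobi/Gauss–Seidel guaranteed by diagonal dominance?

row 1: |4| − (1+2) = 1
row 2: |7| − (2+4) = 1
row 3: |9| − (1.2+4) = 3.8
minimum over rows = 1 → strictly diagonally dominant (convergence guaranteed)

1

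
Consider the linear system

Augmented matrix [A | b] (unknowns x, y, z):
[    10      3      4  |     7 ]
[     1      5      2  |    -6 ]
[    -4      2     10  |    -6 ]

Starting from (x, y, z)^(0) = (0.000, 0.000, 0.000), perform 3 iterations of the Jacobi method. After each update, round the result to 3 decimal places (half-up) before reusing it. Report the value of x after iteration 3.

1.062

Iteration 1:
  x = (7 - (3)·0.000 - (4)·0.000) / (10) = 0.700
  y = (-6 - (1)·0.000 - (2)·0.000) / (5) = -1.200
  z = (-6 - (-4)·0.000 - (2)·0.000) / (10) = -0.600
Iteration 2:
  x = (7 - (3)·-1.200 - (4)·-0.600) / (10) = 1.300
  y = (-6 - (1)·0.700 - (2)·-0.600) / (5) = -1.100
  z = (-6 - (-4)·0.700 - (2)·-1.200) / (10) = -0.080
Iteration 3:
  x = (7 - (3)·-1.100 - (4)·-0.080) / (10) = 1.062
  y = (-6 - (1)·1.300 - (2)·-0.080) / (5) = -1.428
  z = (-6 - (-4)·1.300 - (2)·-1.100) / (10) = 0.140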